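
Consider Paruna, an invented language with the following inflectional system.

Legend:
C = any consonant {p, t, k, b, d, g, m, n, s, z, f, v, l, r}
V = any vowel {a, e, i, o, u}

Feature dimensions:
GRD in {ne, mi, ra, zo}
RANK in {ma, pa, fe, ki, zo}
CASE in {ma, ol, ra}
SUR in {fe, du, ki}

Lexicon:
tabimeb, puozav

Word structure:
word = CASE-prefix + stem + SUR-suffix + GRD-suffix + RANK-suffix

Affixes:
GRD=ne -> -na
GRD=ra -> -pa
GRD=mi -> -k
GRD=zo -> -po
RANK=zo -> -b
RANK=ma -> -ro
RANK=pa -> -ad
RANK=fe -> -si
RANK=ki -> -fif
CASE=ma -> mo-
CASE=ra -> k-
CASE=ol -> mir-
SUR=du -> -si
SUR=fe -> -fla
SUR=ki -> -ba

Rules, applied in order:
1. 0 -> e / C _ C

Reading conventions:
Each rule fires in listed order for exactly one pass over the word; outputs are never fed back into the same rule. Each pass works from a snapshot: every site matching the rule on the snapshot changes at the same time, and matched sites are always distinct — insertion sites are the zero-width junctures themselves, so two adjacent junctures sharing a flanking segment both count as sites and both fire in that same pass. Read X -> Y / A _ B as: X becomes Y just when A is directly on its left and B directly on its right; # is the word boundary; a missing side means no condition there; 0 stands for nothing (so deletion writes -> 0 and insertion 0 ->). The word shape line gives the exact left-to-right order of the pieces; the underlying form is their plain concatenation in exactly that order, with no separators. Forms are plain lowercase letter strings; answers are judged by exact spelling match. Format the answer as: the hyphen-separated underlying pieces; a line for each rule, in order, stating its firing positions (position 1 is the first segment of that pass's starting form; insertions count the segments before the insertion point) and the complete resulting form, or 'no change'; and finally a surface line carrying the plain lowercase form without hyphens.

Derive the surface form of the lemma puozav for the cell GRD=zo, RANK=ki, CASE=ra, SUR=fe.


underlying: k-puozav-fla-po-fif
1. 0 -> e / C _ C: inserts after position(s) 1, 7, 8: kepuozavefelapofif
surface: kepuozavefelapofif


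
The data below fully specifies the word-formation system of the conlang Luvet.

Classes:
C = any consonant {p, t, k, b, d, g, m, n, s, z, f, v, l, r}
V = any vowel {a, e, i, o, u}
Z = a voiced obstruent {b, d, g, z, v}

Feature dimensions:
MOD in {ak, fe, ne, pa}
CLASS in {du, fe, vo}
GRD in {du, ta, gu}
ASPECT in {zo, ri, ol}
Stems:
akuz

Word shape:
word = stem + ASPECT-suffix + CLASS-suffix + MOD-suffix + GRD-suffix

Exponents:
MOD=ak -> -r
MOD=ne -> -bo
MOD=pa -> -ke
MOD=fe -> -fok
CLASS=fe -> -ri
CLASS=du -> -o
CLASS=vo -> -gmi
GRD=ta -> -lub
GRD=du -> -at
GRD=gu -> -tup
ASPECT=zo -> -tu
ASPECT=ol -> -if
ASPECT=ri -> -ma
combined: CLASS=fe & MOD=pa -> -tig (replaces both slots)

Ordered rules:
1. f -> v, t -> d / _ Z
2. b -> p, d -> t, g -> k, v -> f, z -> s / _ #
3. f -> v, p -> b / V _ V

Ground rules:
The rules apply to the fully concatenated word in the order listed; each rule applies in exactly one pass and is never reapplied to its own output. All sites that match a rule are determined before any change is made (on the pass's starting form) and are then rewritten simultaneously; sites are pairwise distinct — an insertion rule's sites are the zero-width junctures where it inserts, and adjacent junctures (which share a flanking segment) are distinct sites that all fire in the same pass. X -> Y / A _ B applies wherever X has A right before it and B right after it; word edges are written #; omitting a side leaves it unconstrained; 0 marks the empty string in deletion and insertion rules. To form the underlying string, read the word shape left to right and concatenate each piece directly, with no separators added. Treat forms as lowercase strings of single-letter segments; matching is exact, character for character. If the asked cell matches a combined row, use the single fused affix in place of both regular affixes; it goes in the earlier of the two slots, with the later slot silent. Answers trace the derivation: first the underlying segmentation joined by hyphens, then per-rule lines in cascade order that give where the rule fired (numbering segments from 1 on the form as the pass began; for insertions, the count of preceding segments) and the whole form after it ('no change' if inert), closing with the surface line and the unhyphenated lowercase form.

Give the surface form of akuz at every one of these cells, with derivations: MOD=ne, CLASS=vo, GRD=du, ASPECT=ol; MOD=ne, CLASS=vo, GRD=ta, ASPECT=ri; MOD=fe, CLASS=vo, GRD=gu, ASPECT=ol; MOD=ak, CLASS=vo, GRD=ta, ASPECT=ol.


cell MOD=ne, CLASS=vo, GRD=du, ASPECT=ol:
underlying: akuz-if-gmi-bo-at
1. f -> v, t -> d / _ Z: fires at position(s) 6: akuzivgmiboat
2. b -> p, d -> t, g -> k, v -> f, z -> s / _ #: no change
3. f -> v, p -> b / V _ V: no change
surface: akuzivgmiboat

cell MOD=ne, CLASS=vo, GRD=ta, ASPECT=ri:
underlying: akuz-ma-gmi-bo-lub
1. f -> v, t -> d / _ Z: no change
2. b -> p, d -> t, g -> k, v -> f, z -> s / _ #: fires at position(s) 14: akuzmagmibolup
3. f -> v, p -> b / V _ V: no change
surface: akuzmagmibolup

cell MOD=fe, CLASS=vo, GRD=gu, ASPECT=ol:
underlying: akuz-if-gmi-fok-tup
1. f -> v, t -> d / _ Z: fires at position(s) 6: akuzivgmifoktup
2. b -> p, d -> t, g -> k, v -> f, z -> s / _ #: no change
3. f -> v, p -> b / V _ V: fires at position(s) 10: akuzivgmivoktup
surface: akuzivgmivoktup

cell MOD=ak, CLASS=vo, GRD=ta, ASPECT=ol:
underlying: akuz-if-gmi-r-lub
1. f -> v, t -> d / _ Z: fires at position(s) 6: akuzivgmirlub
2. b -> p, d -> t, g -> k, v -> f, z -> s / _ #: fires at position(s) 13: akuzivgmirlup
3. f -> v, p -> b / V _ V: no change
surface: akuzivgmirlup


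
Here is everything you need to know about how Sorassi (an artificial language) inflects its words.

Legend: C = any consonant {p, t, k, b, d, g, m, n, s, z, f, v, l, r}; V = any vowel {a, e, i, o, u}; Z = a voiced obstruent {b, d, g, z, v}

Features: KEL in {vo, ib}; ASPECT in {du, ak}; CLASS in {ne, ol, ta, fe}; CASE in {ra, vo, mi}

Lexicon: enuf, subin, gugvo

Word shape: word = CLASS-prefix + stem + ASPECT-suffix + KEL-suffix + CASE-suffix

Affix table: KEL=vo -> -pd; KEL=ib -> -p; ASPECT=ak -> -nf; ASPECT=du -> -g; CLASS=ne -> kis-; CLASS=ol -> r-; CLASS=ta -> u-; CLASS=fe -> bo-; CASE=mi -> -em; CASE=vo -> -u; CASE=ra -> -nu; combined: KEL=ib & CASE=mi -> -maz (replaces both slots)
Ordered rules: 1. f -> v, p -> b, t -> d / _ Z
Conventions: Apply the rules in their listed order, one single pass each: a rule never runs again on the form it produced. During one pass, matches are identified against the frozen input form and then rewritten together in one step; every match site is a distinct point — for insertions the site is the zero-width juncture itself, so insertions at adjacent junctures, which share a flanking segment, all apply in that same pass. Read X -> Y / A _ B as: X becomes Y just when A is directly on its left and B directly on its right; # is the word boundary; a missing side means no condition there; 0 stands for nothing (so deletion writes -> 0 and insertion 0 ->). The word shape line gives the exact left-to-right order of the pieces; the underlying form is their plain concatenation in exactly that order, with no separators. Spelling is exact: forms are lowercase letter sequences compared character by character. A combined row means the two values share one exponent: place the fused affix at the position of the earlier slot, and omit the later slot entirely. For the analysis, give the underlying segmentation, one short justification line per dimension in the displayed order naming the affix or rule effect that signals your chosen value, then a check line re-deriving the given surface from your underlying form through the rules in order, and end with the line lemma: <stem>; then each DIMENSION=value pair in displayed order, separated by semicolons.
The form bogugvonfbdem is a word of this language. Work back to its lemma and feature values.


underlying: bo-gugvo-nf-pd-em
KEL=vo - signalled by the affix -pd
ASPECT=ak - signalled by the affix -nf
CLASS=fe - signalled by the affix bo-
CASE=mi - signalled by the affix -em
check: bogugvonfpdem -> bogugvonfbdem
lemma: gugvo; KEL=vo; ASPECT=ak; CLASS=fe; CASE=mi


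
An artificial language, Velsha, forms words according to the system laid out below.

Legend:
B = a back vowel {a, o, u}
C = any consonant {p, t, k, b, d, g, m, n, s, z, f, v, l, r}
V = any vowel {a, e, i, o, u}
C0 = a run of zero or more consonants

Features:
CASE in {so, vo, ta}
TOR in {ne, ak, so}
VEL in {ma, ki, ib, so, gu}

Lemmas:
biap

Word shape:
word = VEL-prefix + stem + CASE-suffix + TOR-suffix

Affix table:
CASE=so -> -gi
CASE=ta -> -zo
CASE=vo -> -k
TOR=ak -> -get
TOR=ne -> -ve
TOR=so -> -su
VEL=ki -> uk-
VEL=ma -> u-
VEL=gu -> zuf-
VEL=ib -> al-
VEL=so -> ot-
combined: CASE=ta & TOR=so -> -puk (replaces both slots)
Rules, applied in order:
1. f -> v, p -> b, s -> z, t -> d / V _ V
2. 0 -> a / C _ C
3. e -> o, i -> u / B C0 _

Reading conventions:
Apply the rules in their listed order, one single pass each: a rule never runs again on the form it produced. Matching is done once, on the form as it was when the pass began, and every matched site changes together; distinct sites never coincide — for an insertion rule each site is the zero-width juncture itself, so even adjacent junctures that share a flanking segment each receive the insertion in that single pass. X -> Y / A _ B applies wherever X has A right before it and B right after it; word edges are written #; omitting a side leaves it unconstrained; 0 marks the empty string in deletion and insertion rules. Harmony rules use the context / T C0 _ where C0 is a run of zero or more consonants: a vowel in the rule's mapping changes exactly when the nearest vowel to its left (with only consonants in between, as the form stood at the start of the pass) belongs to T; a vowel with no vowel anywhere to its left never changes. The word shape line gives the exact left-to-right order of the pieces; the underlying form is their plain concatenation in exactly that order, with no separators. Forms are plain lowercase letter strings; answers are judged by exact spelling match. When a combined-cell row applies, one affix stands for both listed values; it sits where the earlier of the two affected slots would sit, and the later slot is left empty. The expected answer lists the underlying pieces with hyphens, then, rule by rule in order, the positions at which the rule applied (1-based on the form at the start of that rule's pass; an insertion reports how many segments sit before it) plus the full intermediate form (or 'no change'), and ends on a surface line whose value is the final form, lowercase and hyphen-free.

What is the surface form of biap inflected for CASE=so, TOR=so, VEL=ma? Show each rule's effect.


underlying: u-biap-gi-su
1. f -> v, p -> b, s -> z, t -> d / V _ V: fires at position(s) 8: ubiapgizu
2. 0 -> a / C _ C: inserts after position(s) 5: ubiapagizu
3. e -> o, i -> u / B C0 _: fires at position(s) 3, 8: ubuapaguzu
surface: ubuapaguzu


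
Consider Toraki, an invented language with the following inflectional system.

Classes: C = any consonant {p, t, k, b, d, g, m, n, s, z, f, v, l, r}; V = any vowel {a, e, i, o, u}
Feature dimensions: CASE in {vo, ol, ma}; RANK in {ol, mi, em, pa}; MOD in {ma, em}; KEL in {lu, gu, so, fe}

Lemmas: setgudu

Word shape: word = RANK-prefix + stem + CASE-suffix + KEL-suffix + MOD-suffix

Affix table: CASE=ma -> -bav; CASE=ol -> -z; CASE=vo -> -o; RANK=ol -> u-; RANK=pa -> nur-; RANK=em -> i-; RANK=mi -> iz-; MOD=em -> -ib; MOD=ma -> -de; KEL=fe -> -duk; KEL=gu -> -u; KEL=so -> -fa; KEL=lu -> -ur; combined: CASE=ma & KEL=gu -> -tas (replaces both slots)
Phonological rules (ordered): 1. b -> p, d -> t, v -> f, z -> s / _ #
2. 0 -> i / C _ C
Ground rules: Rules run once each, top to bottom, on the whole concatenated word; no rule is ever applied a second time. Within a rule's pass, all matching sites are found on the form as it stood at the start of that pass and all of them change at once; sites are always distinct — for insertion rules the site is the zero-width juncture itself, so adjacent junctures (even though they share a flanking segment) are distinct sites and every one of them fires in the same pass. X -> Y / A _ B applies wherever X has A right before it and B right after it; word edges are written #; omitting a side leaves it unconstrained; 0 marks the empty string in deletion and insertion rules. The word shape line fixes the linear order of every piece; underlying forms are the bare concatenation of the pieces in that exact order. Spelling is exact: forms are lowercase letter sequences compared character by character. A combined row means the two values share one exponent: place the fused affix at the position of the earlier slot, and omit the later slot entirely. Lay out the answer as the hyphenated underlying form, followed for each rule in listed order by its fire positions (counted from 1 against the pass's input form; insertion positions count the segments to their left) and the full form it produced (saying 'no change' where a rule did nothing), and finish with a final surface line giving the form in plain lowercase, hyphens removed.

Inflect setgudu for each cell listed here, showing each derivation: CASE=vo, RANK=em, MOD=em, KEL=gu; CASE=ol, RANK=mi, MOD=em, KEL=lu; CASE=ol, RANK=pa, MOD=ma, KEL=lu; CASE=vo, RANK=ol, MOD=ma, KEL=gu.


cell CASE=vo, RANK=em, MOD=em, KEL=gu:
underlying: i-setgudu-o-u-ib
1. b -> p, d -> t, v -> f, z -> s / _ #: fires at position(s) 12: isetguduouip
2. 0 -> i / C _ C: inserts after position(s) 4: isetiguduouip
surface: isetiguduouip

cell CASE=ol, RANK=mi, MOD=em, KEL=lu:
underlying: iz-setgudu-z-ur-ib
1. b -> p, d -> t, v -> f, z -> s / _ #: fires at position(s) 14: izsetguduzurip
2. 0 -> i / C _ C: inserts after position(s) 2, 5: izisetiguduzurip
surface: izisetiguduzurip

cell CASE=ol, RANK=pa, MOD=ma, KEL=lu:
underlying: nur-setgudu-z-ur-de
1. b -> p, d -> t, v -> f, z -> s / _ #: no change
2. 0 -> i / C _ C: inserts after position(s) 3, 6, 13: nurisetiguduzuride
surface: nurisetiguduzuride

cell CASE=vo, RANK=ol, MOD=ma, KEL=gu:
underlying: u-setgudu-o-u-de
1. b -> p, d -> t, v -> f, z -> s / _ #: no change
2. 0 -> i / C _ C: inserts after position(s) 4: usetiguduoude
surface: usetiguduoude


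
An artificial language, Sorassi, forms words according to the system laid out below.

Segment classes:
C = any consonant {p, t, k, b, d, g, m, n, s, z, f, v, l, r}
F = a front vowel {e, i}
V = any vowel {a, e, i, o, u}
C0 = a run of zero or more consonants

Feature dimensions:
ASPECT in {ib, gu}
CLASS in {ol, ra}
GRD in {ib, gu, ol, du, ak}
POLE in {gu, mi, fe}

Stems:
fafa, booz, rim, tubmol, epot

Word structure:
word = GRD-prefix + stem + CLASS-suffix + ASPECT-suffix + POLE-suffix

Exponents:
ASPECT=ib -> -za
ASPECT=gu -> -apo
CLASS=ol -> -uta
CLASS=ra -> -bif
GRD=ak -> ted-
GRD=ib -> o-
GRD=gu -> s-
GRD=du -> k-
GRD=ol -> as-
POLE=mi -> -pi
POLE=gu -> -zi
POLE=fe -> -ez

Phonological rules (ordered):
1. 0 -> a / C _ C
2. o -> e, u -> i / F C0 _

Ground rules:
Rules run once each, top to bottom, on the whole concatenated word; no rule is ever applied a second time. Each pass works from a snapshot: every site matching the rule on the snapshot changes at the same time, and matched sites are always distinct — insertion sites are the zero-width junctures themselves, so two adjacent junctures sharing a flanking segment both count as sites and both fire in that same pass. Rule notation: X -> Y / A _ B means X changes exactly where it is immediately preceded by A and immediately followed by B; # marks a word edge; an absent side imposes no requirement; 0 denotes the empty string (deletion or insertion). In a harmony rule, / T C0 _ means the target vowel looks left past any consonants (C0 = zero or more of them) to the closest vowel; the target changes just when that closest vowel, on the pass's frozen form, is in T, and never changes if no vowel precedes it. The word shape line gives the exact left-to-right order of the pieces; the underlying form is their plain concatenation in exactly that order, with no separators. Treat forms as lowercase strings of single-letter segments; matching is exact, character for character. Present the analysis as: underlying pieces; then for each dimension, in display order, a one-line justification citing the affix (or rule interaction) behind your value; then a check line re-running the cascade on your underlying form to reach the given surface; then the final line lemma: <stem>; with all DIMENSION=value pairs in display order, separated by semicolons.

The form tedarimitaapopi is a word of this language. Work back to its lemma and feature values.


underlying: ted-rim-uta-apo-pi
ASPECT=gu - signalled by the affix -apo
CLASS=ol - signalled by the affix -uta
GRD=ak - signalled by the affix ted-
POLE=mi - signalled by the affix -pi
check: tedrimutaapopi -> tedarimutaapopi -> tedarimitaapopi
lemma: rim; ASPECT=gu; CLASS=ol; GRD=ak; POLE=mi


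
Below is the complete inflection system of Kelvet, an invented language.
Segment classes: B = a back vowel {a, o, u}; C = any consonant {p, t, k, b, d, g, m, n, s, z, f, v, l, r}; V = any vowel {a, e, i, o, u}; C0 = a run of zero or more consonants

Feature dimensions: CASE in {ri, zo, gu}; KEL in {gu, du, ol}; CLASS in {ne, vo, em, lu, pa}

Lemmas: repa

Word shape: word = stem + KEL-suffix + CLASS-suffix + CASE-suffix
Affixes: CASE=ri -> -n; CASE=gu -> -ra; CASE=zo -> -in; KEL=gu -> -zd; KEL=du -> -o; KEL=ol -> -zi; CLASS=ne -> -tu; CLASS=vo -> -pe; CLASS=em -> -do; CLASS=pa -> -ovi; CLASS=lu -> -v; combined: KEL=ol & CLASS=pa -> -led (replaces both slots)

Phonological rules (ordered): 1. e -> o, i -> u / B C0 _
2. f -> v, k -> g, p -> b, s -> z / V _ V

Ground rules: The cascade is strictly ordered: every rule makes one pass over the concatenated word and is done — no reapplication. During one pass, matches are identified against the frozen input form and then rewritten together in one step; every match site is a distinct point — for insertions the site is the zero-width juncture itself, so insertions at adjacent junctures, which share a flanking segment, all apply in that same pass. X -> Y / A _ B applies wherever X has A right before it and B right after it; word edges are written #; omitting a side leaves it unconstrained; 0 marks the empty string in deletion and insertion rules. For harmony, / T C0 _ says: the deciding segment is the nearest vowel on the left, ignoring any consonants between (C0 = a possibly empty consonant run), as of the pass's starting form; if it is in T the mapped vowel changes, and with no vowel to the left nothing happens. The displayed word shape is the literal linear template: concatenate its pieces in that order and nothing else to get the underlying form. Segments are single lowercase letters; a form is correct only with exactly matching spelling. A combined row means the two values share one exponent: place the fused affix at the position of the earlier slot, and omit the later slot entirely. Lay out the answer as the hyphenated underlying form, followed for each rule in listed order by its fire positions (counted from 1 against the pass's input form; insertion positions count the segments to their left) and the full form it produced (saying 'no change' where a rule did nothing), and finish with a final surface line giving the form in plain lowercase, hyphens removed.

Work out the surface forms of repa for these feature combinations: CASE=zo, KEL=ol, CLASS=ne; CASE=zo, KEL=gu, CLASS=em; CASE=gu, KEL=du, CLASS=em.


cell CASE=zo, KEL=ol, CLASS=ne:
underlying: repa-zi-tu-in
1. e -> o, i -> u / B C0 _: fires at position(s) 6, 9: repazutuun
2. f -> v, k -> g, p -> b, s -> z / V _ V: fires at position(s) 3: rebazutuun
surface: rebazutuun

cell CASE=zo, KEL=gu, CLASS=em:
underlying: repa-zd-do-in
1. e -> o, i -> u / B C0 _: fires at position(s) 9: repazddoun
2. f -> v, k -> g, p -> b, s -> z / V _ V: fires at position(s) 3: rebazddoun
surface: rebazddoun

cell CASE=gu, KEL=du, CLASS=em:
underlying: repa-o-do-ra
1. e -> o, i -> u / B C0 _: no change
2. f -> v, k -> g, p -> b, s -> z / V _ V: fires at position(s) 3: rebaodora
surface: rebaodora


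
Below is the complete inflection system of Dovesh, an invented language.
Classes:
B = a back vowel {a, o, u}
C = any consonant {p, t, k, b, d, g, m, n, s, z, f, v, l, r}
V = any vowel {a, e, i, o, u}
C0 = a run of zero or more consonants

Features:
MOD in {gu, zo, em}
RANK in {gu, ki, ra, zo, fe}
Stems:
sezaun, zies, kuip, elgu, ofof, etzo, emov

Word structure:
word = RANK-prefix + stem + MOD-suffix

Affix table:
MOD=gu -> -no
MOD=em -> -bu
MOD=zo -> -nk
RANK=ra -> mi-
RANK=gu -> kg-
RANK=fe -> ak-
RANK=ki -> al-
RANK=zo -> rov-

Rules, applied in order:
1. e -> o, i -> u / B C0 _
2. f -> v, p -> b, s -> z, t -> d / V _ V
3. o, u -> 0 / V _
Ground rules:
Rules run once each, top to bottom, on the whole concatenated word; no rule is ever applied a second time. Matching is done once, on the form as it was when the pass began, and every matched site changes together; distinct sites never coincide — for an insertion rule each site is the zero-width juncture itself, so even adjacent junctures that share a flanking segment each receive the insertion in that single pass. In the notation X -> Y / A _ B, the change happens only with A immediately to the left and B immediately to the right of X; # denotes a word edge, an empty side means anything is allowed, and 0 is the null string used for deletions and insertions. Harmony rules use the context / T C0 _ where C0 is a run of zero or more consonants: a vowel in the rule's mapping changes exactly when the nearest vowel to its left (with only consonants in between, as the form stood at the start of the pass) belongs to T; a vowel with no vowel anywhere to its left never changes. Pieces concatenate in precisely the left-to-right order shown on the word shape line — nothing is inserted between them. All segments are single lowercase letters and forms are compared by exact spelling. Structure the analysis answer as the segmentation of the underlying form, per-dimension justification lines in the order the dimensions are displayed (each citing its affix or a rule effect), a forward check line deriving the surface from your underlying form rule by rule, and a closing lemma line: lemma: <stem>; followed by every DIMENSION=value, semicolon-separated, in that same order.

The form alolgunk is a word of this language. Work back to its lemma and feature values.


underlying: al-elgu-nk
MOD=zo - signalled by the affix -nk
RANK=ki - signalled by the affix al-
check: alelgunk -> alolgunk -> alolgunk -> alolgunk
lemma: elgu; MOD=zo; RANK=ki


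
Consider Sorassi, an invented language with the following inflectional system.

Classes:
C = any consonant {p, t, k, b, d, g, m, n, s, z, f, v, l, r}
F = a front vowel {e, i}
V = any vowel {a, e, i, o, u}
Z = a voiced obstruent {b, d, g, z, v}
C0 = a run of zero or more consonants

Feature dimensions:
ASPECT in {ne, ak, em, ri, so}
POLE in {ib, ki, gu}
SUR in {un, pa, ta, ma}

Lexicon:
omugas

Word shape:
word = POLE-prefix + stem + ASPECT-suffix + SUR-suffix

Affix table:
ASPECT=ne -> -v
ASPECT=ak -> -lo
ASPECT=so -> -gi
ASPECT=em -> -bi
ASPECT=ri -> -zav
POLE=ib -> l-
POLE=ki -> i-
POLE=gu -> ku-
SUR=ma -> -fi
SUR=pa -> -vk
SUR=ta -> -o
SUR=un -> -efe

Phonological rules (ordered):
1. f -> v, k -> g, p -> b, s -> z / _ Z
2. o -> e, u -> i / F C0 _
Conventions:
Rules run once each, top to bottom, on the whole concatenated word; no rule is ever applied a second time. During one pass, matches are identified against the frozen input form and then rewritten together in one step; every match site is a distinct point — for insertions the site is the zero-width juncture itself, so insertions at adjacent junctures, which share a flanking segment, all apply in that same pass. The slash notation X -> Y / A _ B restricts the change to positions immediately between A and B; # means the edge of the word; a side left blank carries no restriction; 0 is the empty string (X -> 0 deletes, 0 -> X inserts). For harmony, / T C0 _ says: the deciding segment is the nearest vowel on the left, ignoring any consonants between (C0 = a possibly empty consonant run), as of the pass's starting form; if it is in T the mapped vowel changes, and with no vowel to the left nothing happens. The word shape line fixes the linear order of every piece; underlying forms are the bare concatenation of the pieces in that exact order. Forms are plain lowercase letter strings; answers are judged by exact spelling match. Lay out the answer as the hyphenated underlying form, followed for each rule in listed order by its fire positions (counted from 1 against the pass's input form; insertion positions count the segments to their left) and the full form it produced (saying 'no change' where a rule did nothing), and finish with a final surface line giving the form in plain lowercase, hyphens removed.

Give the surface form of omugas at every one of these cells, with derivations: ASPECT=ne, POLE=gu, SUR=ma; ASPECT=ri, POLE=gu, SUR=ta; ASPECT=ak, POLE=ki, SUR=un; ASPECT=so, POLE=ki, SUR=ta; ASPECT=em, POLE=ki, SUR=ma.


cell ASPECT=ne, POLE=gu, SUR=ma:
underlying: ku-omugas-v-fi
1. f -> v, k -> g, p -> b, s -> z / _ Z: fires at position(s) 8: kuomugazvfi
2. o -> e, u -> i / F C0 _: no change
surface: kuomugazvfi

cell ASPECT=ri, POLE=gu, SUR=ta:
underlying: ku-omugas-zav-o
1. f -> v, k -> g, p -> b, s -> z / _ Z: fires at position(s) 8: kuomugazzavo
2. o -> e, u -> i / F C0 _: no change
surface: kuomugazzavo

cell ASPECT=ak, POLE=ki, SUR=un:
underlying: i-omugas-lo-efe
1. f -> v, k -> g, p -> b, s -> z / _ Z: no change
2. o -> e, u -> i / F C0 _: fires at position(s) 2: iemugasloefe
surface: iemugasloefe

cell ASPECT=so, POLE=ki, SUR=ta:
underlying: i-omugas-gi-o
1. f -> v, k -> g, p -> b, s -> z / _ Z: fires at position(s) 7: iomugazgio
2. o -> e, u -> i / F C0 _: fires at position(s) 2, 10: iemugazgie
surface: iemugazgie

cell ASPECT=em, POLE=ki, SUR=ma:
underlying: i-omugas-bi-fi
1. f -> v, k -> g, p -> b, s -> z / _ Z: fires at position(s) 7: iomugazbifi
2. o -> e, u -> i / F C0 _: fires at position(s) 2: iemugazbifi
surface: iemugazbifi


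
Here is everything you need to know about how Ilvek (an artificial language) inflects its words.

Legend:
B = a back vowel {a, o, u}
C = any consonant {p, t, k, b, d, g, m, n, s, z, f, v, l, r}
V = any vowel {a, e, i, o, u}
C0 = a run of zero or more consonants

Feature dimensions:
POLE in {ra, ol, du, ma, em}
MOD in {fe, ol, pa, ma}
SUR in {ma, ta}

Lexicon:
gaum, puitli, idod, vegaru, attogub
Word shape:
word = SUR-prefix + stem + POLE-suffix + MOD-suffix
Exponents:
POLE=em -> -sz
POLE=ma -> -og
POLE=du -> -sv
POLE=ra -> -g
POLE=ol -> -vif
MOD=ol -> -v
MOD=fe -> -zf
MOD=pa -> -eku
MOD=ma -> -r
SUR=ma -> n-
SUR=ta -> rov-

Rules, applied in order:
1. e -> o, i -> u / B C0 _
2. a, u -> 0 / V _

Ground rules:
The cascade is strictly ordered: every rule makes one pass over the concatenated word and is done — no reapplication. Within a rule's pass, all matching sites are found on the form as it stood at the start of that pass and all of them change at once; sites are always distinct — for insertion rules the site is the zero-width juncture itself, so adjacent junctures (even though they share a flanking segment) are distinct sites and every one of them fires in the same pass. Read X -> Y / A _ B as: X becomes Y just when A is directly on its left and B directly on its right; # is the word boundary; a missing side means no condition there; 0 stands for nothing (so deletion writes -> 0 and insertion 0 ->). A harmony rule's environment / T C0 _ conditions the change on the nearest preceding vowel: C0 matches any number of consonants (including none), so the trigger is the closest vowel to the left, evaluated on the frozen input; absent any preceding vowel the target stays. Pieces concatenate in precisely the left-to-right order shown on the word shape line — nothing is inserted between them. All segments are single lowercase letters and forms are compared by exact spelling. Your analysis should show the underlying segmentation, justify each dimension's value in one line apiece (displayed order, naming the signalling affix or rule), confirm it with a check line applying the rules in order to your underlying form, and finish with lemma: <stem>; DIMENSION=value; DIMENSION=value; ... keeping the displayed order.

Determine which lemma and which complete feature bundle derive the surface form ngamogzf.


underlying: n-gaum-og-zf
POLE=ma - signalled by the affix -og
MOD=fe - signalled by the affix -zf
SUR=ma - signalled by the affix n-
check: ngaumogzf -> ngaumogzf -> ngamogzf
lemma: gaum; POLE=ma; MOD=fe; SUR=ma


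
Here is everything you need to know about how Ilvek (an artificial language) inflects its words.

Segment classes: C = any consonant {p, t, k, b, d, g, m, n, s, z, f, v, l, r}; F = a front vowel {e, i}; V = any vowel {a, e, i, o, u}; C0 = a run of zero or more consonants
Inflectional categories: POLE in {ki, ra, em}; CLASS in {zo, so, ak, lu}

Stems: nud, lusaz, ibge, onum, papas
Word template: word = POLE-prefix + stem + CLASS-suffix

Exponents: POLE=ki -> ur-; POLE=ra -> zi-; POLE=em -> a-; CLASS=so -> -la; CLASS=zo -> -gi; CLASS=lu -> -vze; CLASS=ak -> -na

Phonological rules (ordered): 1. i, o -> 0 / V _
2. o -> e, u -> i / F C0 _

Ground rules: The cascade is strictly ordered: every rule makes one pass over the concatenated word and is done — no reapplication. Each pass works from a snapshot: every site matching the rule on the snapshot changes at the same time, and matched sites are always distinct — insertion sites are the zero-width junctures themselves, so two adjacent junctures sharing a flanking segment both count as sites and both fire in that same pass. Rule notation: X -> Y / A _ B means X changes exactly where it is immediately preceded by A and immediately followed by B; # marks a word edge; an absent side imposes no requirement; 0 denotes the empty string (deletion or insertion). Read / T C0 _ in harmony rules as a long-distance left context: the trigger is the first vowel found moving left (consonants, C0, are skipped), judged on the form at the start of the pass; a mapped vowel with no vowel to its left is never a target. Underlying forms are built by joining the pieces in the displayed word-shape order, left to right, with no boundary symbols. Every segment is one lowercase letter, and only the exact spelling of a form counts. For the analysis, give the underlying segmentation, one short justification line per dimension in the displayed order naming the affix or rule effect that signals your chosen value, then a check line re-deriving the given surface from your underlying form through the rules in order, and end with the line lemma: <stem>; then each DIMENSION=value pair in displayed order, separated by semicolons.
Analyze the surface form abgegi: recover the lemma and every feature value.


underlying: a-ibge-gi
POLE=em - signalled by the affix a-
CLASS=zo - signalled by the affix -gi
check: aibgegi -> abgegi -> abgegi
lemma: ibge; POLE=em; CLASS=zo


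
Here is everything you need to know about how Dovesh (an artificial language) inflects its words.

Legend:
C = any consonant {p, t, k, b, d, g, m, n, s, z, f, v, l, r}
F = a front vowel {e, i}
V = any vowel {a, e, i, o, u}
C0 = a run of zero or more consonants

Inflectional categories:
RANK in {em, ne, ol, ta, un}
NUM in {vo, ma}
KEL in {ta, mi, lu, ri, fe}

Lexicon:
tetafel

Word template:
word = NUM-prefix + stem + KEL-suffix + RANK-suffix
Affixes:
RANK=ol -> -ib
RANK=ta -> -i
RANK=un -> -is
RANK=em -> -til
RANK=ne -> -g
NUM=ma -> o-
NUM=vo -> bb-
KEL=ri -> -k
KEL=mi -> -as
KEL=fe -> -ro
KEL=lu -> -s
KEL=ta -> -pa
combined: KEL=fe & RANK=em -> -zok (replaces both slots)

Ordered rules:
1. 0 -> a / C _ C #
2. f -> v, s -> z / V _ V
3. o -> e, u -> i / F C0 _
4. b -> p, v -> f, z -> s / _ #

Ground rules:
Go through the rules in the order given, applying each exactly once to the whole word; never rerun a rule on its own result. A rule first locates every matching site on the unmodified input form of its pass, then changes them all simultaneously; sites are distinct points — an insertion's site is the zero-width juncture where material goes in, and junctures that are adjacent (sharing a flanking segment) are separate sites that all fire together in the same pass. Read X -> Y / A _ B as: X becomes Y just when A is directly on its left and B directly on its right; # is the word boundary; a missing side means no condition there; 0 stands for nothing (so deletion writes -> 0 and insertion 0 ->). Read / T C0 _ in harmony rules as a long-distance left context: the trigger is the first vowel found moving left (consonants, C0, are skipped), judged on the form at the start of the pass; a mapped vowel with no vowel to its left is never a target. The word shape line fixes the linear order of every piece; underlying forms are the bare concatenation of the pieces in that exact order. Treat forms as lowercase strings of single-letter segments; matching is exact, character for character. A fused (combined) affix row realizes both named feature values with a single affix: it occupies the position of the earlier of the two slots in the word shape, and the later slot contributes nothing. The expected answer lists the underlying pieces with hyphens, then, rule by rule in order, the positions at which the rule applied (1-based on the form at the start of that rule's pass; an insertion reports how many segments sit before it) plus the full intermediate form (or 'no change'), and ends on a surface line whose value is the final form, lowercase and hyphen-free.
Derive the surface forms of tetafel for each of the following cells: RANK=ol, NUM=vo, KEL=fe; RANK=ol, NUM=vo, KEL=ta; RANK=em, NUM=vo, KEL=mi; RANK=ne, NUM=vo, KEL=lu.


cell RANK=ol, NUM=vo, KEL=fe:
underlying: bb-tetafel-ro-ib
1. 0 -> a / C _ C #: no change
2. f -> v, s -> z / V _ V: fires at position(s) 7: bbtetavelroib
3. o -> e, u -> i / F C0 _: fires at position(s) 11: bbtetavelreib
4. b -> p, v -> f, z -> s / _ #: fires at position(s) 13: bbtetavelreip
surface: bbtetavelreip

cell RANK=ol, NUM=vo, KEL=ta:
underlying: bb-tetafel-pa-ib
1. 0 -> a / C _ C #: no change
2. f -> v, s -> z / V _ V: fires at position(s) 7: bbtetavelpaib
3. o -> e, u -> i / F C0 _: no change
4. b -> p, v -> f, z -> s / _ #: fires at position(s) 13: bbtetavelpaip
surface: bbtetavelpaip

cell RANK=em, NUM=vo, KEL=mi:
underlying: bb-tetafel-as-til
1. 0 -> a / C _ C #: no change
2. f -> v, s -> z / V _ V: fires at position(s) 7: bbtetavelastil
3. o -> e, u -> i / F C0 _: no change
4. b -> p, v -> f, z -> s / _ #: no change
surface: bbtetavelastil

cell RANK=ne, NUM=vo, KEL=lu:
underlying: bb-tetafel-s-g
1. 0 -> a / C _ C #: inserts after position(s) 10: bbtetafelsag
2. f -> v, s -> z / V _ V: fires at position(s) 7: bbtetavelsag
3. o -> e, u -> i / F C0 _: no change
4. b -> p, v -> f, z -> s / _ #: no change
surface: bbtetavelsag


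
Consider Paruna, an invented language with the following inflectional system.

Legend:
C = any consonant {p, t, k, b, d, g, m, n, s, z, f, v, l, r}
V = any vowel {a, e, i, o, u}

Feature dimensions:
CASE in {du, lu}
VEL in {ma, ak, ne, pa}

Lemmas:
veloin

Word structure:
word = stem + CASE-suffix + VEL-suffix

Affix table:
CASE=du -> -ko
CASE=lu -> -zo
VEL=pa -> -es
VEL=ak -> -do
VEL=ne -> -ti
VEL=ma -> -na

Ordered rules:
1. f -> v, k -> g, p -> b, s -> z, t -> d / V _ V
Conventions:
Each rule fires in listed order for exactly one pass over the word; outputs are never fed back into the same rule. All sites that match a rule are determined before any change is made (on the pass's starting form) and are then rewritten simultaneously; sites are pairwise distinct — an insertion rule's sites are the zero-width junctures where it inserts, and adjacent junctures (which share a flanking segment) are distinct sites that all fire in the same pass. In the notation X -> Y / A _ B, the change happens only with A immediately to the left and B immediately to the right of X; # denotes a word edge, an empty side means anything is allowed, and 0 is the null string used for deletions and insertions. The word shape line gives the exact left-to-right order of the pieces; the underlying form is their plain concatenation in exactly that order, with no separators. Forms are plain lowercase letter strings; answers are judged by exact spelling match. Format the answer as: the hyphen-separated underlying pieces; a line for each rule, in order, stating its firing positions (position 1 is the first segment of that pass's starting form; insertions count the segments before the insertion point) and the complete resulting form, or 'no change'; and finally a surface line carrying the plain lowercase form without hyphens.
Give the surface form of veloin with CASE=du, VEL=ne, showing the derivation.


underlying: veloin-ko-ti
1. f -> v, k -> g, p -> b, s -> z, t -> d / V _ V: fires at position(s) 9: veloinkodi
surface: veloinkodi


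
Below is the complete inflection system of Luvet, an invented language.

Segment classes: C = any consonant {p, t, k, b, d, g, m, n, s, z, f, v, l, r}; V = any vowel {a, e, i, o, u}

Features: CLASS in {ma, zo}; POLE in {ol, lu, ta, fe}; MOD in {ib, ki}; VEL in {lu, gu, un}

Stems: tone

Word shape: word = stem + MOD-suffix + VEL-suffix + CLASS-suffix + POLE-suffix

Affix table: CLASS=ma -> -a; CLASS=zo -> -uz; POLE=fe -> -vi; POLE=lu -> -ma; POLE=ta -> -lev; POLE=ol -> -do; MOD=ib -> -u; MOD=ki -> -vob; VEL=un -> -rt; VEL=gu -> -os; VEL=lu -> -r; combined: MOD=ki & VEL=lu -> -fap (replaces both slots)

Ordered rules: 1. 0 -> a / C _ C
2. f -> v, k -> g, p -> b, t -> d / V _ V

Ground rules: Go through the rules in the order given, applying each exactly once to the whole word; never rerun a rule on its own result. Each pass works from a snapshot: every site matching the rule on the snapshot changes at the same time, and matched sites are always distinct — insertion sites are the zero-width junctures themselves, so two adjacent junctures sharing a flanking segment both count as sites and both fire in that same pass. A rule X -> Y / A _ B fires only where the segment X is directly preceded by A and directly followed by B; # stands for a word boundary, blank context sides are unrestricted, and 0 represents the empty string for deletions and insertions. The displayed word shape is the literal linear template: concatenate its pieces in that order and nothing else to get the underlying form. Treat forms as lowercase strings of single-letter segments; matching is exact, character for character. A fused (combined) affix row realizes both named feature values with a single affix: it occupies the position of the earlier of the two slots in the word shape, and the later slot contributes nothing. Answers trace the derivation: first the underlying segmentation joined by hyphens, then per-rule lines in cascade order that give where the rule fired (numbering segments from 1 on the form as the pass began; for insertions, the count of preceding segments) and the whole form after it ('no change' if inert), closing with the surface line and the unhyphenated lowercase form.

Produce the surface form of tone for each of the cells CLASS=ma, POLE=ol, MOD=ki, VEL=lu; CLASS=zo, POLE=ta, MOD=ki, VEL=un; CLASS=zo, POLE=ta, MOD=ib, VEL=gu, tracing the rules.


cell CLASS=ma, POLE=ol, MOD=ki, VEL=lu:
underlying: tone-fap-a-do
1. 0 -> a / C _ C: no change
2. f -> v, k -> g, p -> b, t -> d / V _ V: fires at position(s) 5, 7: tonevabado
surface: tonevabado

cell CLASS=zo, POLE=ta, MOD=ki, VEL=un:
underlying: tone-vob-rt-uz-lev
1. 0 -> a / C _ C: inserts after position(s) 7, 8, 11: tonevobaratuzalev
2. f -> v, k -> g, p -> b, t -> d / V _ V: fires at position(s) 11: tonevobaraduzalev
surface: tonevobaraduzalev

cell CLASS=zo, POLE=ta, MOD=ib, VEL=gu:
underlying: tone-u-os-uz-lev
1. 0 -> a / C _ C: inserts after position(s) 9: toneuosuzalev
2. f -> v, k -> g, p -> b, t -> d / V _ V: no change
surface: toneuosuzalev


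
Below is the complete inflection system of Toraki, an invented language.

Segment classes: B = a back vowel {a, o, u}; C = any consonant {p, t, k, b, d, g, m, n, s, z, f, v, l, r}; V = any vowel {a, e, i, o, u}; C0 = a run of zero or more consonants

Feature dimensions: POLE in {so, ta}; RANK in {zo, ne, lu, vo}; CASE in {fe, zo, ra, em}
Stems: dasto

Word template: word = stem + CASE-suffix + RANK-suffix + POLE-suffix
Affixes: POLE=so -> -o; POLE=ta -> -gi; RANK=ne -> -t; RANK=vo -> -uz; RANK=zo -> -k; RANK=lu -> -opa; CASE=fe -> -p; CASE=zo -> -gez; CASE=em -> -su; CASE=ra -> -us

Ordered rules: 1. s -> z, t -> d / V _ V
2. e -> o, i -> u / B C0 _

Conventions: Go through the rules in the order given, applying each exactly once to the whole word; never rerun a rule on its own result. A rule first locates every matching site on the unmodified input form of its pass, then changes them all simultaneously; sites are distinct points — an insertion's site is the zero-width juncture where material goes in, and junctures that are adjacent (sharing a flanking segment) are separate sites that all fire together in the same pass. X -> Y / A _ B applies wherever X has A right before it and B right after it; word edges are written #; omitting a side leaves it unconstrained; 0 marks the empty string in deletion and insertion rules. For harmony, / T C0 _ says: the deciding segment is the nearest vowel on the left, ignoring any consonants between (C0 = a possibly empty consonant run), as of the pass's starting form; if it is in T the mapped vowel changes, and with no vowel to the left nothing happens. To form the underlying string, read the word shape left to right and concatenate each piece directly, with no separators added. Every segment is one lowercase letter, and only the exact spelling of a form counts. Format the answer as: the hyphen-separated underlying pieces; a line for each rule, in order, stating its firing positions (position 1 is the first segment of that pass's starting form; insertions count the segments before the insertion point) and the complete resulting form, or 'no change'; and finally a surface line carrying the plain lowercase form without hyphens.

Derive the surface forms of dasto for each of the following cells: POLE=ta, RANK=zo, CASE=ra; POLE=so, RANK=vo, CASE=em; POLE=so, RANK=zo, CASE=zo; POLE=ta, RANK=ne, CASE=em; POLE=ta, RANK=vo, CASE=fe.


cell POLE=ta, RANK=zo, CASE=ra:
underlying: dasto-us-k-gi
1. s -> z, t -> d / V _ V: no change
2. e -> o, i -> u / B C0 _: fires at position(s) 10: dastouskgu
surface: dastouskgu

cell POLE=so, RANK=vo, CASE=em:
underlying: dasto-su-uz-o
1. s -> z, t -> d / V _ V: fires at position(s) 6: dastozuuzo
2. e -> o, i -> u / B C0 _: no change
surface: dastozuuzo

cell POLE=so, RANK=zo, CASE=zo:
underlying: dasto-gez-k-o
1. s -> z, t -> d / V _ V: no change
2. e -> o, i -> u / B C0 _: fires at position(s) 7: dastogozko
surface: dastogozko

cell POLE=ta, RANK=ne, CASE=em:
underlying: dasto-su-t-gi
1. s -> z, t -> d / V _ V: fires at position(s) 6: dastozutgi
2. e -> o, i -> u / B C0 _: fires at position(s) 10: dastozutgu
surface: dastozutgu

cell POLE=ta, RANK=vo, CASE=fe:
underlying: dasto-p-uz-gi
1. s -> z, t -> d / V _ V: no change
2. e -> o, i -> u / B C0 _: fires at position(s) 10: dastopuzgu
surface: dastopuzgu
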